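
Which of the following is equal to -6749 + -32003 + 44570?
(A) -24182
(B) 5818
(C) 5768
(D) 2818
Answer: B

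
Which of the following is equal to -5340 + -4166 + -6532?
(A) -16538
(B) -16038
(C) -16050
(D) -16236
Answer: B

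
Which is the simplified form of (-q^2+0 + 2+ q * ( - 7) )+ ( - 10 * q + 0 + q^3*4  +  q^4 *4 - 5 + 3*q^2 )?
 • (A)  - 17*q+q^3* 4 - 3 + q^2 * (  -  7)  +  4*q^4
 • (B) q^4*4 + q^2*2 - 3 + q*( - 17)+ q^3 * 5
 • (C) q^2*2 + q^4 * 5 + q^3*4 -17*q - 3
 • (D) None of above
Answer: D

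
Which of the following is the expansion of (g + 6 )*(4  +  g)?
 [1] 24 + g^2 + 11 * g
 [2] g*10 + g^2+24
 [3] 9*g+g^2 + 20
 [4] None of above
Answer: 2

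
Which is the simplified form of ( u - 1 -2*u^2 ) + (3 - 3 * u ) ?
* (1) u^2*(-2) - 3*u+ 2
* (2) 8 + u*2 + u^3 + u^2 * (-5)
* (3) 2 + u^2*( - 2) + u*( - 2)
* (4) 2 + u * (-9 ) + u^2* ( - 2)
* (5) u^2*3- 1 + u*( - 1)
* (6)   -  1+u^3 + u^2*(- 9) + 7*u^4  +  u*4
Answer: 3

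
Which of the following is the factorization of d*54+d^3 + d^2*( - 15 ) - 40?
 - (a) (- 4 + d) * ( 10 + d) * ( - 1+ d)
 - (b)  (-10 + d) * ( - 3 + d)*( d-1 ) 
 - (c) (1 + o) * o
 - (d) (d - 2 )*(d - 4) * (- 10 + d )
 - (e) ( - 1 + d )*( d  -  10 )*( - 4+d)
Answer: e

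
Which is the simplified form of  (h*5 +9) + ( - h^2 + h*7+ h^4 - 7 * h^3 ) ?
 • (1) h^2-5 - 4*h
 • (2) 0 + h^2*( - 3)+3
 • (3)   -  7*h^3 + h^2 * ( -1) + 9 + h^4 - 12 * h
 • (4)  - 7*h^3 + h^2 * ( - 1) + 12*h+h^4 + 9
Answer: 4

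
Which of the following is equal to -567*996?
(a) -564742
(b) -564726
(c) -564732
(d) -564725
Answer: c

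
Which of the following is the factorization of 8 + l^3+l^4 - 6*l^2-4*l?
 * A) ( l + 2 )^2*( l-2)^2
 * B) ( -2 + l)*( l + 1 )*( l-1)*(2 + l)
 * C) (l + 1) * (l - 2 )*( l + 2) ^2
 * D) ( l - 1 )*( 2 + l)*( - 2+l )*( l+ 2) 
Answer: D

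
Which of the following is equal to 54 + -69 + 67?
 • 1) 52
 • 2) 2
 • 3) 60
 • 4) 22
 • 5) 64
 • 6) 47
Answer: 1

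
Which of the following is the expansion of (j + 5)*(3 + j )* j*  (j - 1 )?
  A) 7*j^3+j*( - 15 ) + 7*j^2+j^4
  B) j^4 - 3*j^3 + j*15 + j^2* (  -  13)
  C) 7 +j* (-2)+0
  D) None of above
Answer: A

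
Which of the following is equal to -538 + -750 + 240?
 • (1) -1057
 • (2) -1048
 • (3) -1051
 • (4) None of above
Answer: 2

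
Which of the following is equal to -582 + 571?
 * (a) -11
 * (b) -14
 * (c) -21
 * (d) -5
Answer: a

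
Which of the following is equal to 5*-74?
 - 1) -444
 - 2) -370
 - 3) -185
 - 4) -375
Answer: 2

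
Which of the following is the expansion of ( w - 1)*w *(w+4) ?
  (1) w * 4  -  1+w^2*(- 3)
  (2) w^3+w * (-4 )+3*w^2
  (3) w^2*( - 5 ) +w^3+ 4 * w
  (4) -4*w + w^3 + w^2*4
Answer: 2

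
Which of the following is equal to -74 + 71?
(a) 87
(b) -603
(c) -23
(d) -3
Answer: d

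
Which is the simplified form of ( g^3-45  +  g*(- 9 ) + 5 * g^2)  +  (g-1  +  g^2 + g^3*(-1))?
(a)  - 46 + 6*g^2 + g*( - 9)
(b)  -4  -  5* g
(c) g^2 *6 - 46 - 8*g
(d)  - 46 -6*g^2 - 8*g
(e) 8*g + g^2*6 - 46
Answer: c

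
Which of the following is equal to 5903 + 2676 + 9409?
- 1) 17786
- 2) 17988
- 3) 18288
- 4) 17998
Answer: 2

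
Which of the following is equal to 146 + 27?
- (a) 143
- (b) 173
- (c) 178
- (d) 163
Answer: b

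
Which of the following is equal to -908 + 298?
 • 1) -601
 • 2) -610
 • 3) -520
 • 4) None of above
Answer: 2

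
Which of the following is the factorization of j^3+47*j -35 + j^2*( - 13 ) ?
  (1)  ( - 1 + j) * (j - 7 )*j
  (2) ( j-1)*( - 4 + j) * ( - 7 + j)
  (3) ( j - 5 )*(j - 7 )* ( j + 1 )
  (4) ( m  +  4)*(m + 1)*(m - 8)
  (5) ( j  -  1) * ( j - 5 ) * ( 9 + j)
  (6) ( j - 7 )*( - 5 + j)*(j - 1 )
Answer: 6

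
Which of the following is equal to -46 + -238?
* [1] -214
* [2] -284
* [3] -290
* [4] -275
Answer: 2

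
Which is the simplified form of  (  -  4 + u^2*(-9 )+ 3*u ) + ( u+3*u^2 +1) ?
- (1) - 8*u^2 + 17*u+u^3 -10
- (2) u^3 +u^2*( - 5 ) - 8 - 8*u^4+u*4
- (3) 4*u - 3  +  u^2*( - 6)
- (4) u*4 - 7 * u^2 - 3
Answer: 3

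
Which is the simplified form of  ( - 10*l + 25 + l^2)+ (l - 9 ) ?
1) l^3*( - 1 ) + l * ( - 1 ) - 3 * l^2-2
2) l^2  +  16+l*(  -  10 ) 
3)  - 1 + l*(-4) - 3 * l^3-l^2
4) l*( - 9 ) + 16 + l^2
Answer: 4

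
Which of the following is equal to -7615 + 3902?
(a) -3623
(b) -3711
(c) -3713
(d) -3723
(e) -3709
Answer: c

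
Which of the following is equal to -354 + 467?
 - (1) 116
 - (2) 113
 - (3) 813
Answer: 2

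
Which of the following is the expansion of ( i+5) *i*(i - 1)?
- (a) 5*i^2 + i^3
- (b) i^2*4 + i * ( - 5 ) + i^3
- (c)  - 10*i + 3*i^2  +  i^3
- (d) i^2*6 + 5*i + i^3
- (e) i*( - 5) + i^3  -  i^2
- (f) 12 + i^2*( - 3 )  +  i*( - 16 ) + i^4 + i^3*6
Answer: b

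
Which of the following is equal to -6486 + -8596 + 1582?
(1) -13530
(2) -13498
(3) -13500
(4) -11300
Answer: 3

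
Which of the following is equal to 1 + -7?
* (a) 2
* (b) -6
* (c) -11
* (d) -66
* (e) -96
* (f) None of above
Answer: b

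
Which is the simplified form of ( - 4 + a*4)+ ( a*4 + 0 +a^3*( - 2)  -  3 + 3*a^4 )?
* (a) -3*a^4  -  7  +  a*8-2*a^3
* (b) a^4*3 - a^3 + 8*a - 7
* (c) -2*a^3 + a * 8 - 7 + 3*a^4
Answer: c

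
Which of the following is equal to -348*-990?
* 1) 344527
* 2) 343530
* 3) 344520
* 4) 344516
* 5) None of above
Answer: 3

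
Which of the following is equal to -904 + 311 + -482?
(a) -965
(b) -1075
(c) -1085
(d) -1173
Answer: b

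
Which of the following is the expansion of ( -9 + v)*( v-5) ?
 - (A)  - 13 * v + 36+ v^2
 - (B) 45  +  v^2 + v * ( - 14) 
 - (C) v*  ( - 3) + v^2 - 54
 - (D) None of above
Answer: B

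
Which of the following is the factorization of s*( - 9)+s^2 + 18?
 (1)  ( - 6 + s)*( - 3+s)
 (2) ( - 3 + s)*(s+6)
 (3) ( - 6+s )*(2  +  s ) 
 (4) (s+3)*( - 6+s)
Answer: 1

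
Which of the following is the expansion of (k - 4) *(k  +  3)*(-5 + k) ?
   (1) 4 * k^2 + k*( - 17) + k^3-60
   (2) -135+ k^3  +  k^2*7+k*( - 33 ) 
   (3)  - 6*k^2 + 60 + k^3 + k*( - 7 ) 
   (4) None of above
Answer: 3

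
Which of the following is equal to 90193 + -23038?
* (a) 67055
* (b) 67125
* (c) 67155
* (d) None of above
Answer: c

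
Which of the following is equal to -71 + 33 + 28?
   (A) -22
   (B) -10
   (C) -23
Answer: B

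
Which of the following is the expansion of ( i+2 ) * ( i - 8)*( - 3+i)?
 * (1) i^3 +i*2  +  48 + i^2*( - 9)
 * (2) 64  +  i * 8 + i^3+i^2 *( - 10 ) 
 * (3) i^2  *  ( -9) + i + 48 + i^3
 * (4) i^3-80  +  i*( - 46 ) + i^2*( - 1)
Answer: 1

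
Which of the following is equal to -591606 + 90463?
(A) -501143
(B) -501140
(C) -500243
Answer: A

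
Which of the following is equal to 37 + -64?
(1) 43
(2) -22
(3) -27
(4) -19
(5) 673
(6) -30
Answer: 3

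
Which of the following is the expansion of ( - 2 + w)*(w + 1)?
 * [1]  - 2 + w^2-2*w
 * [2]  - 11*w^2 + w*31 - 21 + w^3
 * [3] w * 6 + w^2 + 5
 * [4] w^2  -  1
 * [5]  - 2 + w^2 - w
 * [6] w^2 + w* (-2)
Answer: 5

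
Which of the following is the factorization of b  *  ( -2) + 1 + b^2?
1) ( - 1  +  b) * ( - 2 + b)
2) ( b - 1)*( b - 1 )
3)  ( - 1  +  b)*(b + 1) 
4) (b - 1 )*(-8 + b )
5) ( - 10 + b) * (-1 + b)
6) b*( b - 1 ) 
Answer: 2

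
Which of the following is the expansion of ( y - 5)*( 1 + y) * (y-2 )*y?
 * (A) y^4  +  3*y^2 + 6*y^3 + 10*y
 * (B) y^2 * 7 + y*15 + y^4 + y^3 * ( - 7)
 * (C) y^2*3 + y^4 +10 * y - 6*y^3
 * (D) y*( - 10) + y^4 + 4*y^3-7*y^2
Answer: C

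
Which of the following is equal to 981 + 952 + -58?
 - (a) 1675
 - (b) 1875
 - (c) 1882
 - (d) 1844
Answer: b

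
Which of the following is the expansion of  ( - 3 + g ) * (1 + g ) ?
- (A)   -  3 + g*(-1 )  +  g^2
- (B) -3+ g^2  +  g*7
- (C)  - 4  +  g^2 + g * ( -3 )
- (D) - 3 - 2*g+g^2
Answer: D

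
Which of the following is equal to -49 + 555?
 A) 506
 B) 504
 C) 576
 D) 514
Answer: A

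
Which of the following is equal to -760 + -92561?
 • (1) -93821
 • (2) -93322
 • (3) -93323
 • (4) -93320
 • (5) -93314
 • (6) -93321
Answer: 6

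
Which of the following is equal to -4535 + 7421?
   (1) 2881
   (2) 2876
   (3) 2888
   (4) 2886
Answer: 4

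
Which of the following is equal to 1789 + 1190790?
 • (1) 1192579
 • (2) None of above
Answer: 1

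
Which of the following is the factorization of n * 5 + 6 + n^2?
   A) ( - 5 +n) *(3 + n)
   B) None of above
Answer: B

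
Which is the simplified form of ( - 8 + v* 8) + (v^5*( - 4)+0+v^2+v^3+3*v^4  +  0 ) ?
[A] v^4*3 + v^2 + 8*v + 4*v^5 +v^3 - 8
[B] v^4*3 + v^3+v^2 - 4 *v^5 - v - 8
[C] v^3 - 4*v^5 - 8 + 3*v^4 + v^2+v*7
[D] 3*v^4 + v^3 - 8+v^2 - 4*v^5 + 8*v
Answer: D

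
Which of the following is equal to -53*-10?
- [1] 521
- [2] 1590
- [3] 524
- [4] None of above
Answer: 4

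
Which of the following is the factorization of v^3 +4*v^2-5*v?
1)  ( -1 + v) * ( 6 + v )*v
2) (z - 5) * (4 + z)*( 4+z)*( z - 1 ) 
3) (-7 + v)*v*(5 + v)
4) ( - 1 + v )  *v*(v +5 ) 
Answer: 4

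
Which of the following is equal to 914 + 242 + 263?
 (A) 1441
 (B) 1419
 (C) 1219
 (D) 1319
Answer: B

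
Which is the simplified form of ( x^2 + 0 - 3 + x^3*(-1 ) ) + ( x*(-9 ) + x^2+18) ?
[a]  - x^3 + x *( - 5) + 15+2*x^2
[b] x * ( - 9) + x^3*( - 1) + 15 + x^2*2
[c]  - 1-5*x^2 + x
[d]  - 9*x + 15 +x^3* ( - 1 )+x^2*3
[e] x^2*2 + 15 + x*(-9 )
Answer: b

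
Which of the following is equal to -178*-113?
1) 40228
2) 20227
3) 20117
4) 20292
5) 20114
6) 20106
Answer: 5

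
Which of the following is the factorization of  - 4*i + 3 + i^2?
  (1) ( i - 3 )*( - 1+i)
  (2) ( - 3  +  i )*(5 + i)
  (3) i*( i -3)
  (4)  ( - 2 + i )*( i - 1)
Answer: 1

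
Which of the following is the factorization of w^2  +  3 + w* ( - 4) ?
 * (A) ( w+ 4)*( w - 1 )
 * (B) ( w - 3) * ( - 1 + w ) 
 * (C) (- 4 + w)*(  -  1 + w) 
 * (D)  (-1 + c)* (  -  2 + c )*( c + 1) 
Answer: B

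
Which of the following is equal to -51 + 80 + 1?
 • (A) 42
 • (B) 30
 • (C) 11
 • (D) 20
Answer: B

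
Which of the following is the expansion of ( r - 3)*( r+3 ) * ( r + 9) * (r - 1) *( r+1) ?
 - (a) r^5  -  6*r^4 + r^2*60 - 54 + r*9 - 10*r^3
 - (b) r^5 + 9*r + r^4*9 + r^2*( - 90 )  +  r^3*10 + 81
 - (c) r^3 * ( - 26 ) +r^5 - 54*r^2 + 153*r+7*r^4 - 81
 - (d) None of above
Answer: d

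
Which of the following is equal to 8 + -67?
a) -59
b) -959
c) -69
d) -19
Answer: a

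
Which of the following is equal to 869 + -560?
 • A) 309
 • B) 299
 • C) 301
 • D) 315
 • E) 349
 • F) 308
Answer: A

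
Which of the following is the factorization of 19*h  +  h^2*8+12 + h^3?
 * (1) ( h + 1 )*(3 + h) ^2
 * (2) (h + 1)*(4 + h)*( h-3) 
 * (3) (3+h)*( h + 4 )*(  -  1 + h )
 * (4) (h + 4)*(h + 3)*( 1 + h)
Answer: 4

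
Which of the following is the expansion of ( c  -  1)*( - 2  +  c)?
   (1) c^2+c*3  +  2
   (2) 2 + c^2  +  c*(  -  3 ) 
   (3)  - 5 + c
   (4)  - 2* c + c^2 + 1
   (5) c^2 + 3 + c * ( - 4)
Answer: 2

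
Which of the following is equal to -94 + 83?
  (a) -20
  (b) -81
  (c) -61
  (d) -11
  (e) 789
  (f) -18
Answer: d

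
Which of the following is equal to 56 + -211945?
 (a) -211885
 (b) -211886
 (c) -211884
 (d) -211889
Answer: d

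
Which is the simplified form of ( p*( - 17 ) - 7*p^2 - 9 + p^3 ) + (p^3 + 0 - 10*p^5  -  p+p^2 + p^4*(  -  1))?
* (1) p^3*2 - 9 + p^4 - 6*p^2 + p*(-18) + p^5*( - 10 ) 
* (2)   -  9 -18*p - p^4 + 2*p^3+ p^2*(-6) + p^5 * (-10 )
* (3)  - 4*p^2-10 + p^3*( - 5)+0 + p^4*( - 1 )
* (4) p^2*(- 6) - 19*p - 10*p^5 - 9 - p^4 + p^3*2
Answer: 2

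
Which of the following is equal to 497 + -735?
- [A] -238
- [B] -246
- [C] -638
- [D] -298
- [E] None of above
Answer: A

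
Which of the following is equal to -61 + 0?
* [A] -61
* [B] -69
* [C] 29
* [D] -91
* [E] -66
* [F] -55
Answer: A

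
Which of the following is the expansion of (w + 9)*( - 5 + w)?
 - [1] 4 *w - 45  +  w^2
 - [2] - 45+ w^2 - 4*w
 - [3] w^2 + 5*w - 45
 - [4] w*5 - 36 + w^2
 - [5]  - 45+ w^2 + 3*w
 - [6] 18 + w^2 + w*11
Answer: 1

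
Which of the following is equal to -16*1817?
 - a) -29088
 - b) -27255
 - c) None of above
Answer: c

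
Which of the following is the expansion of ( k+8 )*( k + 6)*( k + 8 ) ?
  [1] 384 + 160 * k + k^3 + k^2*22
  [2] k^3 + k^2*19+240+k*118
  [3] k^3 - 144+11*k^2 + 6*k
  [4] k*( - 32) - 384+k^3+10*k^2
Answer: 1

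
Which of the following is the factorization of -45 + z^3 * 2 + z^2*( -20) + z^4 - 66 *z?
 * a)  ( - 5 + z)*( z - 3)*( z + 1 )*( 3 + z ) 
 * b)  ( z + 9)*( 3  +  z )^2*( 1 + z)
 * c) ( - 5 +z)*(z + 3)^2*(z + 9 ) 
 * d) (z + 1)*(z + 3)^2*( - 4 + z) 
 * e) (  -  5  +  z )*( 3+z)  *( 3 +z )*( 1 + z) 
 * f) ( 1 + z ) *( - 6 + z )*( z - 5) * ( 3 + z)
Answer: e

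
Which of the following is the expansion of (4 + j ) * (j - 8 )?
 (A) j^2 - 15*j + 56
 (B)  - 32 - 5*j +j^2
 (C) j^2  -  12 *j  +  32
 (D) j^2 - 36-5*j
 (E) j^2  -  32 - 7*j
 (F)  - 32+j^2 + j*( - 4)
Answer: F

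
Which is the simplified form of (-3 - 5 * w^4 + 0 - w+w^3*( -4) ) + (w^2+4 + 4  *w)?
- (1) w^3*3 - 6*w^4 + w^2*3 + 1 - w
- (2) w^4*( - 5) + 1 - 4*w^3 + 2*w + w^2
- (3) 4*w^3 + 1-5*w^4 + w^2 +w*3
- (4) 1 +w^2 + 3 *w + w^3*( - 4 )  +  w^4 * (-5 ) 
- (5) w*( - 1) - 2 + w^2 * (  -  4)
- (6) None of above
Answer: 4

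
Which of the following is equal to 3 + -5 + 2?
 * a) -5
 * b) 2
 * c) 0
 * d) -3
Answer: c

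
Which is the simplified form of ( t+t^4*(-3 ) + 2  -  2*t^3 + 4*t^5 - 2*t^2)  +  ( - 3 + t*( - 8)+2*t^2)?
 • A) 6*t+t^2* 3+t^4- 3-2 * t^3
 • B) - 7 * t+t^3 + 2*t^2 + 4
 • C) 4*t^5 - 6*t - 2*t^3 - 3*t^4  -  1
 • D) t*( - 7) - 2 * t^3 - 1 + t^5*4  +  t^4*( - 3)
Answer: D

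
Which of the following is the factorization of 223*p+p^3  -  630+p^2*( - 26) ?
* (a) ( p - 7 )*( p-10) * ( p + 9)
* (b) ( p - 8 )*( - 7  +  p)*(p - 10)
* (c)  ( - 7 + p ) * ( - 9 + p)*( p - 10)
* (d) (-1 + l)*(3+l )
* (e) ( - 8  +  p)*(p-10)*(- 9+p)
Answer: c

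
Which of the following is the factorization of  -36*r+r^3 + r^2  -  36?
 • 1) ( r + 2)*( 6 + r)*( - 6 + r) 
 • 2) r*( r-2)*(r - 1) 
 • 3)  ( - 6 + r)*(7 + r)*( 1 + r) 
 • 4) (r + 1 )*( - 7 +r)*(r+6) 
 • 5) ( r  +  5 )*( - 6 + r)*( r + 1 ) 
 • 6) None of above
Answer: 6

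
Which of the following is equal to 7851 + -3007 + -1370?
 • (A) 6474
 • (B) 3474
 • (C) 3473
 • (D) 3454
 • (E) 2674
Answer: B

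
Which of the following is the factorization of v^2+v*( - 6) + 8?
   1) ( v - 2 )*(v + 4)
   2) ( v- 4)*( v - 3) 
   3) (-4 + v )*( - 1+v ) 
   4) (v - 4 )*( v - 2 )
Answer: 4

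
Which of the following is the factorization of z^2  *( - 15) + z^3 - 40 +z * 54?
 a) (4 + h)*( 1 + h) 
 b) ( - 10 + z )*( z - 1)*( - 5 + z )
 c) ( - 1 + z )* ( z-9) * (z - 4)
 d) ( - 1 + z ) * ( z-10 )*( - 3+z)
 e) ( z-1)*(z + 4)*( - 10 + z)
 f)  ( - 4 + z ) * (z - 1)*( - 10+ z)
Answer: f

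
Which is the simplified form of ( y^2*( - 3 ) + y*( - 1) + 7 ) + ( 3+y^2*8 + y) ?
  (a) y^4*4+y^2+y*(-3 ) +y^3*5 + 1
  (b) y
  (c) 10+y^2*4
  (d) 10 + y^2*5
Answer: d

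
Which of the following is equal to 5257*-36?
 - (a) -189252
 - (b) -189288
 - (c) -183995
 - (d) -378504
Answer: a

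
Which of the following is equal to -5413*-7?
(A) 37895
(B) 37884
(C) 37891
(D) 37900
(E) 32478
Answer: C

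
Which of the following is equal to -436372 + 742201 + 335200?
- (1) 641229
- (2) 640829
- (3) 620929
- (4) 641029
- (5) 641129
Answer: 4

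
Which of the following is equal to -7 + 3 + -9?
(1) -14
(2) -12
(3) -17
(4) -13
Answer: 4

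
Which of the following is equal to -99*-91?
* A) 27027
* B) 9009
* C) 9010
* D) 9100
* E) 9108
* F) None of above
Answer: B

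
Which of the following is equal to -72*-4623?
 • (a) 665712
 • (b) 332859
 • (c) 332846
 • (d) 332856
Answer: d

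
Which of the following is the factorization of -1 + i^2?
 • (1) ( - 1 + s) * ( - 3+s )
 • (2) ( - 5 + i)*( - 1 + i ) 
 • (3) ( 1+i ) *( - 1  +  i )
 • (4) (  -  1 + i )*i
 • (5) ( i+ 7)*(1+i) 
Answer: 3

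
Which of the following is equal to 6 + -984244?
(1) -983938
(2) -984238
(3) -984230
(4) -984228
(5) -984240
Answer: 2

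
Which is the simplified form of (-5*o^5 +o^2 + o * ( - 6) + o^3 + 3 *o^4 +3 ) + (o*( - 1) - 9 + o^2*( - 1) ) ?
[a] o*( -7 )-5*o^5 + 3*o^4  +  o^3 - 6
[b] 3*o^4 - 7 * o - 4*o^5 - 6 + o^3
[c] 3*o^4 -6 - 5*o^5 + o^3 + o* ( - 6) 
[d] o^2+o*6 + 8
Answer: a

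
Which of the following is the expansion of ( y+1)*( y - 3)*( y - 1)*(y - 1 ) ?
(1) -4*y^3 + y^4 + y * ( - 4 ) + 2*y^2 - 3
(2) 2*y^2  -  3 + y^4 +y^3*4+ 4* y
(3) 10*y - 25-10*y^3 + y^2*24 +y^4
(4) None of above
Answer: 4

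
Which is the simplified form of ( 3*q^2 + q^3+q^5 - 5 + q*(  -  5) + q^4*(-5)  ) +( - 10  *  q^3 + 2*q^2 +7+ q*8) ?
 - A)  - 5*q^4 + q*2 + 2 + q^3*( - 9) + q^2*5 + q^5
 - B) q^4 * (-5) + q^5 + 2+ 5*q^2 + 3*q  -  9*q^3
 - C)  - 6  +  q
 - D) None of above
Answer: B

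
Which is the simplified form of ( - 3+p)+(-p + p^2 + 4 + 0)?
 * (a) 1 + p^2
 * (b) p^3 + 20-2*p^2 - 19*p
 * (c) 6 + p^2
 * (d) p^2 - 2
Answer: a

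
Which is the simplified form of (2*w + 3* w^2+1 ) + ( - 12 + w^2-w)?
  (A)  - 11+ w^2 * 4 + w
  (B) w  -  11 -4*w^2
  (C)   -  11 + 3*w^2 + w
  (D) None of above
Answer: A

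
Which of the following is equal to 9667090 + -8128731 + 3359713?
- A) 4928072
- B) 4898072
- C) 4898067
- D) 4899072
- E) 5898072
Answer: B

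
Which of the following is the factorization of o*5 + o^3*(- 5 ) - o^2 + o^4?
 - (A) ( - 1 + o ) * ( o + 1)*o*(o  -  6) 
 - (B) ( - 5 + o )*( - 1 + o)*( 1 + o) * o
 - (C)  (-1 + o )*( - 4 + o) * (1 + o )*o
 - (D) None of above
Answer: B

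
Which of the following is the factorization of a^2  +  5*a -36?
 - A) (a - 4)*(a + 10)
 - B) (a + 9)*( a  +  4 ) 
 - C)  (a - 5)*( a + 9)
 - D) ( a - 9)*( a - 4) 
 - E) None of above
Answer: E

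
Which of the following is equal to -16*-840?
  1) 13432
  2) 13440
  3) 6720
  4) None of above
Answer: 2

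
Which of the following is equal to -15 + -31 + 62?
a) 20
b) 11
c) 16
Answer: c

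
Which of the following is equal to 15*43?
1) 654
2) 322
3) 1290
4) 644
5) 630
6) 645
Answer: 6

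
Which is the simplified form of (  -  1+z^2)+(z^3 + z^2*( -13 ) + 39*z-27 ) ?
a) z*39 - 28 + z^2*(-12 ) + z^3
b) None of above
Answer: a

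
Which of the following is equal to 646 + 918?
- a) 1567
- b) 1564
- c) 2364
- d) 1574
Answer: b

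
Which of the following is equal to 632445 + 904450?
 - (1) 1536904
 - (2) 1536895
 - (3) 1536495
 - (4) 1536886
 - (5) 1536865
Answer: 2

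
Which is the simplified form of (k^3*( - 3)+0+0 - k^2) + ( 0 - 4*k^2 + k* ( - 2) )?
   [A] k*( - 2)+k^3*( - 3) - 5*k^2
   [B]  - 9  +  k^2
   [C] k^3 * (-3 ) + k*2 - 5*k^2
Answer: A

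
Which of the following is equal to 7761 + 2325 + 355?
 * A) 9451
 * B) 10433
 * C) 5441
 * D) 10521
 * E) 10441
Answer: E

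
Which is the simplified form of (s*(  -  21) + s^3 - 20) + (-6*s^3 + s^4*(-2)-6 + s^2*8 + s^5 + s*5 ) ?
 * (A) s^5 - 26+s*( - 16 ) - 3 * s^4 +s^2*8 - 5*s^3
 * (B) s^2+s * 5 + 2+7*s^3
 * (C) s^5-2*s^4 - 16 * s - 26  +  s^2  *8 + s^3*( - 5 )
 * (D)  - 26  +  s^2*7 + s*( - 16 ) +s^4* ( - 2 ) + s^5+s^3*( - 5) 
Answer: C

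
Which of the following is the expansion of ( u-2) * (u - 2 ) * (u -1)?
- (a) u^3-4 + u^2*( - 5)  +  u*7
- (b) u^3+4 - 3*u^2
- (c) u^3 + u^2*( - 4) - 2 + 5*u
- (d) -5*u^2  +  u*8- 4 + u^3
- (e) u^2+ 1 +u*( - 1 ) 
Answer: d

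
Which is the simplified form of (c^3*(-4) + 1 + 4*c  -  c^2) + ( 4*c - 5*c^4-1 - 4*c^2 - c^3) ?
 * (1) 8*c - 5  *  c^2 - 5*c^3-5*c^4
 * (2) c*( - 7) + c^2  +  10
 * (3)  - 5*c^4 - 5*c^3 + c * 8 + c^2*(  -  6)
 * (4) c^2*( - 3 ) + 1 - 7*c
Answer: 1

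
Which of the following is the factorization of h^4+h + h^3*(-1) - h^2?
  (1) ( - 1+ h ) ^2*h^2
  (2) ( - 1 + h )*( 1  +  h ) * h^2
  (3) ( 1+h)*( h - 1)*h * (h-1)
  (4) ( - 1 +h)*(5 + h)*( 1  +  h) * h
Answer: 3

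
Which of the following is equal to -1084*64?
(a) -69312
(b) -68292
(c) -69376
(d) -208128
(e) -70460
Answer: c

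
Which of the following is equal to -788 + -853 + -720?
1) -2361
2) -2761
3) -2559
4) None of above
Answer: 1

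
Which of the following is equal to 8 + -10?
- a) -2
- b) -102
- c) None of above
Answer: a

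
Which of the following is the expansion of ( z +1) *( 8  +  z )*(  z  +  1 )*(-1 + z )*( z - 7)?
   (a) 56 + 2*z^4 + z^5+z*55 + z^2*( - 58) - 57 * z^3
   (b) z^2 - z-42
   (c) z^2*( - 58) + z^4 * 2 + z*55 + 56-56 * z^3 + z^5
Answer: c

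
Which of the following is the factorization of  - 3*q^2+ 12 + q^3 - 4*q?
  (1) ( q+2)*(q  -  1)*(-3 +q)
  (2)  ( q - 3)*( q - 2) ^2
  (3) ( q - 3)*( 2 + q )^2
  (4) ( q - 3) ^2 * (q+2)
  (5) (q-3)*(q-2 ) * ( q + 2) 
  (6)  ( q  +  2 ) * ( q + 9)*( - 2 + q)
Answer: 5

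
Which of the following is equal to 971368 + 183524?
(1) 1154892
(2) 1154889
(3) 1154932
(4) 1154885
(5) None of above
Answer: 1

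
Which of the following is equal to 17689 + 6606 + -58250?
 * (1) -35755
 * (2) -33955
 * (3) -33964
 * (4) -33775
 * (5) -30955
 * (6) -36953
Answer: 2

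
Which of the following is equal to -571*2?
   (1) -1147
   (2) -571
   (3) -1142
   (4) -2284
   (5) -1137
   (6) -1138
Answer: 3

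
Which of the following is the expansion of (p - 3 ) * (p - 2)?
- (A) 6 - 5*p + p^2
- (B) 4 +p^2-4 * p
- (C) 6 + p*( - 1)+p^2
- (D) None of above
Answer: A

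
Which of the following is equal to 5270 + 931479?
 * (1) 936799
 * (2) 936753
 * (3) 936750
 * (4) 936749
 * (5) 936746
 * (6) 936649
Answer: 4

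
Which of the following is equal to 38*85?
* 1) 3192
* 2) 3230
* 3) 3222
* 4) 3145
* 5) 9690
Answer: 2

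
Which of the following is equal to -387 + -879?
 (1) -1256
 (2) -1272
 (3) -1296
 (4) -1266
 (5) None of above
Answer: 4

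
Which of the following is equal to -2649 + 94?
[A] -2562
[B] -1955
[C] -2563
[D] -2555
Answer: D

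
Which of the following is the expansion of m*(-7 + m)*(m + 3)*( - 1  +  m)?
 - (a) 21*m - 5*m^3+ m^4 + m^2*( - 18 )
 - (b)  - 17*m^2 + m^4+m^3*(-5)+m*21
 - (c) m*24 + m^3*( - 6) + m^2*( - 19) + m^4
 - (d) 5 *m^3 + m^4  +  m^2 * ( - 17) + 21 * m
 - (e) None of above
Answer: b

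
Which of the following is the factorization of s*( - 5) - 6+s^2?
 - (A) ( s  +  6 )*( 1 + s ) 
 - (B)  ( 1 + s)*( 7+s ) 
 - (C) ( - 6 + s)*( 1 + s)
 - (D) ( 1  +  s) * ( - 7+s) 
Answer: C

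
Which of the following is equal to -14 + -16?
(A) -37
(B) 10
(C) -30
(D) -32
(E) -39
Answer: C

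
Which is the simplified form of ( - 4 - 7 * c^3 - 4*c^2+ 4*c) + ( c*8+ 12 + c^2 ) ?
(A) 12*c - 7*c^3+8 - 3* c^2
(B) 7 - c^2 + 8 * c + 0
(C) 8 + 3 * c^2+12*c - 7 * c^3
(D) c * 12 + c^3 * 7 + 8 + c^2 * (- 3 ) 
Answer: A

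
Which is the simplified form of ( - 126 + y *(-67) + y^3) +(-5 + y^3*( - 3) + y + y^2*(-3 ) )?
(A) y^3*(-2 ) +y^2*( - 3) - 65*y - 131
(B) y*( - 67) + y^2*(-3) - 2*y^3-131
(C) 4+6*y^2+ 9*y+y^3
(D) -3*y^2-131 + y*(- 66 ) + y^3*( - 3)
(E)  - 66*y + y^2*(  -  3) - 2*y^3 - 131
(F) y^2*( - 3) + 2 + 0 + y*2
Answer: E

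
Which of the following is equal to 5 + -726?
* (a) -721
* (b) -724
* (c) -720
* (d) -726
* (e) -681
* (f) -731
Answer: a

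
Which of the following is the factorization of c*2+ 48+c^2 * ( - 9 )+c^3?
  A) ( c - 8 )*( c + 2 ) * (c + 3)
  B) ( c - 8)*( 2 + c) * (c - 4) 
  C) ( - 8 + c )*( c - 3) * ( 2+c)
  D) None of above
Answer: C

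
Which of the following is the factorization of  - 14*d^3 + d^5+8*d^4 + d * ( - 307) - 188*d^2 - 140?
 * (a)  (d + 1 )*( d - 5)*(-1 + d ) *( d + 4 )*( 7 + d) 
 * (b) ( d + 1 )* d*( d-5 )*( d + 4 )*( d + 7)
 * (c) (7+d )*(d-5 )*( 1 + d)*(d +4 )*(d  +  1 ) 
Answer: c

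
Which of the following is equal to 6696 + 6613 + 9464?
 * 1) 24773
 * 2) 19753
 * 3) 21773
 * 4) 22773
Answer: 4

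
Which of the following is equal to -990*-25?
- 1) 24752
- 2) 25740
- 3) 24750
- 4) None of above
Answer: 3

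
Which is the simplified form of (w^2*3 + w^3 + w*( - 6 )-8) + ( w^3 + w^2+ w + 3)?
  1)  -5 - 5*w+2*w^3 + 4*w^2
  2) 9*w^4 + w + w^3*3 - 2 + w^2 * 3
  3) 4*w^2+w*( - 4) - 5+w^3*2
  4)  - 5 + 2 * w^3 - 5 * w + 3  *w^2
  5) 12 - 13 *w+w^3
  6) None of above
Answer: 1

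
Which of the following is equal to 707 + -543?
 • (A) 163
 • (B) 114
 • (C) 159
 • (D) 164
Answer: D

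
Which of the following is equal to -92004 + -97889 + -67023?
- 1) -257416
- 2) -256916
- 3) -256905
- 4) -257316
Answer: 2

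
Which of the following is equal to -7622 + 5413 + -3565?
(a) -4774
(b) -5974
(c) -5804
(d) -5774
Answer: d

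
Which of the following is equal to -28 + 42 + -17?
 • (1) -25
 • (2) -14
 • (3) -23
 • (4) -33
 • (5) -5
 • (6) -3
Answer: 6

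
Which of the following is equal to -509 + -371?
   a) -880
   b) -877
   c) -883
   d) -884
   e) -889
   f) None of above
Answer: a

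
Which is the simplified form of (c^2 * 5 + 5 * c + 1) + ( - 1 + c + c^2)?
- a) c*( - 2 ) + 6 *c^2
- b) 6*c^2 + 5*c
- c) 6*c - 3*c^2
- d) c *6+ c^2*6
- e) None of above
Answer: d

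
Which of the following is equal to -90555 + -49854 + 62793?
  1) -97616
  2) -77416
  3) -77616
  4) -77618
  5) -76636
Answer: 3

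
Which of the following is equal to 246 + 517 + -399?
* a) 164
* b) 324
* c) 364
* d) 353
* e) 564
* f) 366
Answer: c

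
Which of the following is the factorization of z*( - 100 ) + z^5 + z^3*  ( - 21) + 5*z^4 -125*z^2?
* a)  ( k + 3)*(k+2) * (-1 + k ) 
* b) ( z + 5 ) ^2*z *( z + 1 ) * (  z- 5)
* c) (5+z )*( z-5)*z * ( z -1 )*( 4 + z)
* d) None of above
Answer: d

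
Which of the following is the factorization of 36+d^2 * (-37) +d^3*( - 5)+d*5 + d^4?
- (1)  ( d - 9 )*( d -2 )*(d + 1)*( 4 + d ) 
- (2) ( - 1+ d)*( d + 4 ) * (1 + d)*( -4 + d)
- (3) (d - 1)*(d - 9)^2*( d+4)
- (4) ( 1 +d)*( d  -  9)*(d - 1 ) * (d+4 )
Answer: 4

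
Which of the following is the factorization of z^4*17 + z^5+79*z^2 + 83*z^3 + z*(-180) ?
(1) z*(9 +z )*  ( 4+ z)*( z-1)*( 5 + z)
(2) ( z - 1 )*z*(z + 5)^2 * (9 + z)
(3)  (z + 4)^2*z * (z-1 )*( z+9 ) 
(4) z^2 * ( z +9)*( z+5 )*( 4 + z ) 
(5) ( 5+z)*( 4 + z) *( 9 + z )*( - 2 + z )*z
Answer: 1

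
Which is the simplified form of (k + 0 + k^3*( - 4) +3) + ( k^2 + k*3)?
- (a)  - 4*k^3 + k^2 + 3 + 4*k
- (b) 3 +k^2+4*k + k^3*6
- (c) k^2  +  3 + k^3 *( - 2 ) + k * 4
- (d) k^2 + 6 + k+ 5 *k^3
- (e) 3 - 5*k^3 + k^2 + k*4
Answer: a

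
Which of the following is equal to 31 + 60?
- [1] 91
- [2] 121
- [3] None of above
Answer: 1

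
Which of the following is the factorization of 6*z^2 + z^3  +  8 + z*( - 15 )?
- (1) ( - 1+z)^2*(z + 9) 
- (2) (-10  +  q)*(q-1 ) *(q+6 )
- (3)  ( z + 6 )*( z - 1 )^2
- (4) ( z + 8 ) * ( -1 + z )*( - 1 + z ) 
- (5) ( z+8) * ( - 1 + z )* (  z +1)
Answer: 4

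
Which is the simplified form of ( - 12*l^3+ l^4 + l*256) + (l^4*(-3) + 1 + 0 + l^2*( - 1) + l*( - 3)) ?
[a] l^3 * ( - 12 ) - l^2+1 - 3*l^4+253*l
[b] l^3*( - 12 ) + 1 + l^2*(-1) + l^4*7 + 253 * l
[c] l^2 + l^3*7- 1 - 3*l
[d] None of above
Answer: d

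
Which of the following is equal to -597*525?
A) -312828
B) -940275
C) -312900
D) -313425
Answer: D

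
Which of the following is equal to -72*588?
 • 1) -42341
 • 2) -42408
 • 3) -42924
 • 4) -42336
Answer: 4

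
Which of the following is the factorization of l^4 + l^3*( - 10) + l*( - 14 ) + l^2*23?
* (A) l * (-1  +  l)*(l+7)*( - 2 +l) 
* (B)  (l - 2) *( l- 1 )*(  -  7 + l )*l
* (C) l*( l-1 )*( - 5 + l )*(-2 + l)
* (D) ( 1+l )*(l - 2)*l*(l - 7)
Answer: B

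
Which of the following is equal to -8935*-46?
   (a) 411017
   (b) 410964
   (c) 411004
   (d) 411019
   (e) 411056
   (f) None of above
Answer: f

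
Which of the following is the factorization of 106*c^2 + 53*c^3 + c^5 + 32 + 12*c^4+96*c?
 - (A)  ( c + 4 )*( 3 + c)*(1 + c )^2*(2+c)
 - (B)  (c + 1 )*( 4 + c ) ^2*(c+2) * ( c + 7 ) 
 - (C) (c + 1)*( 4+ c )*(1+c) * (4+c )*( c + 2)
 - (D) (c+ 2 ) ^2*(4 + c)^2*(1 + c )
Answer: C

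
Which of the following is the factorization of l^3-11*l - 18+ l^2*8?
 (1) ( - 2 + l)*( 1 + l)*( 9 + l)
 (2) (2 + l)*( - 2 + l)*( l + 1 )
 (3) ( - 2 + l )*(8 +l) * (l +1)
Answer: 1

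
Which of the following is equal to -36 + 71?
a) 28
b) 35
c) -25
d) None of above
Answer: b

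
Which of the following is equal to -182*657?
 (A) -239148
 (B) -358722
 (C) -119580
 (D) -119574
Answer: D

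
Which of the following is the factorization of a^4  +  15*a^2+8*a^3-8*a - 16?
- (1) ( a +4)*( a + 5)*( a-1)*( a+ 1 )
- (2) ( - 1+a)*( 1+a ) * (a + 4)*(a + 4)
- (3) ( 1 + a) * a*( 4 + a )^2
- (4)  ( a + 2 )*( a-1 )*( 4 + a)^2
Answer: 2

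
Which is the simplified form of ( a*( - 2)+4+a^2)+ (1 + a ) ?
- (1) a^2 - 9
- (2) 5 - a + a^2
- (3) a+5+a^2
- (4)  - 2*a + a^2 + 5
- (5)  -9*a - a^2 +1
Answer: 2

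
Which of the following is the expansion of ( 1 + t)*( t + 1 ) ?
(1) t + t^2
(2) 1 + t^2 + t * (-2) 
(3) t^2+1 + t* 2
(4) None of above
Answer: 3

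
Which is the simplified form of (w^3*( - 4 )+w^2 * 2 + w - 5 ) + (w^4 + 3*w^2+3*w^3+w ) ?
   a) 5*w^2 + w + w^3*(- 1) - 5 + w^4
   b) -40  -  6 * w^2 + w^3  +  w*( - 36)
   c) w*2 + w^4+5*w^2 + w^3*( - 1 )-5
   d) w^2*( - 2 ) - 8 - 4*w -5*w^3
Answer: c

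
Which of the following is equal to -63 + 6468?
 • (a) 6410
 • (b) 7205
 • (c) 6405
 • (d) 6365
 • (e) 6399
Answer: c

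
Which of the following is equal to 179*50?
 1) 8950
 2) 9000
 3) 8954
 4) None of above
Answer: 1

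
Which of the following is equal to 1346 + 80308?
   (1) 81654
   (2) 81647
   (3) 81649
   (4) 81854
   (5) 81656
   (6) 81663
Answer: 1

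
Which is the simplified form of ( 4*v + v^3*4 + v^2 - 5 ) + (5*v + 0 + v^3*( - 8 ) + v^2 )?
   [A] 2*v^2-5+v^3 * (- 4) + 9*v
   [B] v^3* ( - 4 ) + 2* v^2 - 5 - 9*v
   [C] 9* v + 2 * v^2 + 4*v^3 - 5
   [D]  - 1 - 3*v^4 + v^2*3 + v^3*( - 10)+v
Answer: A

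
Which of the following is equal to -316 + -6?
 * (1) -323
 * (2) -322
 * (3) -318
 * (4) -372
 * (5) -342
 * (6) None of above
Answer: 2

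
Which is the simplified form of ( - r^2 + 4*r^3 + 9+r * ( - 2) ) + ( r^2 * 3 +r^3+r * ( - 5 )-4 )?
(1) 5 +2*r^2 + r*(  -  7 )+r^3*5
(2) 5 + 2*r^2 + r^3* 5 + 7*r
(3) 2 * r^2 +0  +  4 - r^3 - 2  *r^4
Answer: 1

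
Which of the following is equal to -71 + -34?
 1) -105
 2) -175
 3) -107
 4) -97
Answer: 1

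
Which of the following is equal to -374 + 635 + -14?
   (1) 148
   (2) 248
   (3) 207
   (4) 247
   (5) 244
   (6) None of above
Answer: 4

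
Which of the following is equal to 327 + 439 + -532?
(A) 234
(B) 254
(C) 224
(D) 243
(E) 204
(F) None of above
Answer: A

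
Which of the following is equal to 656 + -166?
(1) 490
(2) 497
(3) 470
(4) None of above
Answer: 1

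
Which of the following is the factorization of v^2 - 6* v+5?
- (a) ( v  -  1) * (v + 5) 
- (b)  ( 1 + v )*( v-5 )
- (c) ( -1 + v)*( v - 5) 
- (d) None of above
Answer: c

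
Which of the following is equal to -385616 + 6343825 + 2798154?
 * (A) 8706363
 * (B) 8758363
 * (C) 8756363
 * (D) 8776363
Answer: C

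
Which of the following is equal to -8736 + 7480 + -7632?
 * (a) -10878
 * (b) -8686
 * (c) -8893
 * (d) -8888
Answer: d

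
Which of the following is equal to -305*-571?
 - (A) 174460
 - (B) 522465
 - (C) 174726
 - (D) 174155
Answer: D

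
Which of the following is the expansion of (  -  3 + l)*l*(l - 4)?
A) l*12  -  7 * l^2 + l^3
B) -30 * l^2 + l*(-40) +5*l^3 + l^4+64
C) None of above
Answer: A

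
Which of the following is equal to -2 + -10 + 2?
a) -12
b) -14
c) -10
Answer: c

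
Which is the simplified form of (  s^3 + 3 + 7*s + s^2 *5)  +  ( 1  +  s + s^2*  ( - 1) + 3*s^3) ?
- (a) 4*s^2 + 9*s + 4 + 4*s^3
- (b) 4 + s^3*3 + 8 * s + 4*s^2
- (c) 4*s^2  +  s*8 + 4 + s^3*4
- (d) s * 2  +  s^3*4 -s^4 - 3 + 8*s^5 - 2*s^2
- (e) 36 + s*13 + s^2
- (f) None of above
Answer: c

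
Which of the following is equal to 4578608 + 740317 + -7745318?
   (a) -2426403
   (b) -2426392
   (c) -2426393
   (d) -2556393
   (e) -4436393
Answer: c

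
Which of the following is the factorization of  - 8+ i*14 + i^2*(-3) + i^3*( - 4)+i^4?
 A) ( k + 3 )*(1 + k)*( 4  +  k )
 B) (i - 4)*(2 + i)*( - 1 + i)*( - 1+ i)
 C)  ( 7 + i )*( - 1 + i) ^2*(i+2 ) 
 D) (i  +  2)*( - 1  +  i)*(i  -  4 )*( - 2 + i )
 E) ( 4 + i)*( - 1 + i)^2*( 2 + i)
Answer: B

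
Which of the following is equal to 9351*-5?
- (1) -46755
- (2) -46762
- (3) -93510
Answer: 1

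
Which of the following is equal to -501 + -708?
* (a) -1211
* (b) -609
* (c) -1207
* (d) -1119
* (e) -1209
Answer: e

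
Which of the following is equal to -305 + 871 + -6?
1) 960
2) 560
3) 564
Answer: 2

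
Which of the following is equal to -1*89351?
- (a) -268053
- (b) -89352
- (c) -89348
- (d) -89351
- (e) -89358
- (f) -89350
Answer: d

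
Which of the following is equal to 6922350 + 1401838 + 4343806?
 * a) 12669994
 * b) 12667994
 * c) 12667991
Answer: b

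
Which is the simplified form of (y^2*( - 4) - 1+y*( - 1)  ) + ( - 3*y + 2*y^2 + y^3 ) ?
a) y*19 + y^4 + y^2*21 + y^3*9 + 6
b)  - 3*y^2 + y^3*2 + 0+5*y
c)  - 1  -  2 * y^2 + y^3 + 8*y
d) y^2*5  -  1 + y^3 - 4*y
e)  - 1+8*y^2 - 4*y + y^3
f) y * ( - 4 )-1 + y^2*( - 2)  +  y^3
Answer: f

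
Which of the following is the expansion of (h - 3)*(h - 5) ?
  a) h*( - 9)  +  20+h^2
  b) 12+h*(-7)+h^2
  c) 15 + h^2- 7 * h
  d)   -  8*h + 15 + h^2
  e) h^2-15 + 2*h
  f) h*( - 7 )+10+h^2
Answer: d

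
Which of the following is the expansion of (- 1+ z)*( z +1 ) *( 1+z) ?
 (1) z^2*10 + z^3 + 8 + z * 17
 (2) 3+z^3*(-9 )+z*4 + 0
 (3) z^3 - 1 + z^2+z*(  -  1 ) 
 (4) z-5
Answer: 3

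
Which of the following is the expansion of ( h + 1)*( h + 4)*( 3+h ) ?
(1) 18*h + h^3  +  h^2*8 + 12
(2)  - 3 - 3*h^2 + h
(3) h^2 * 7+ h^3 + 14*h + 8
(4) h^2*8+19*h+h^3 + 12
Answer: 4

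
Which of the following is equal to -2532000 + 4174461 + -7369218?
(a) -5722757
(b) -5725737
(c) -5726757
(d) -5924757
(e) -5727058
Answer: c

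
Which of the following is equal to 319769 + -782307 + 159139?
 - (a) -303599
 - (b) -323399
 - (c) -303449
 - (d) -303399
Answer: d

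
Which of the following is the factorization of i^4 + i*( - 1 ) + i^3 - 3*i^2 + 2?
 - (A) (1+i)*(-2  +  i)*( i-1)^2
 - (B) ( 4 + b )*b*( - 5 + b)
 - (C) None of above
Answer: C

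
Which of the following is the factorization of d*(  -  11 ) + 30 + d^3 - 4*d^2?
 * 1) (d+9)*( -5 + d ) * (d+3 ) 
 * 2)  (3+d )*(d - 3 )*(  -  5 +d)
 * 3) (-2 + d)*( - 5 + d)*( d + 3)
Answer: 3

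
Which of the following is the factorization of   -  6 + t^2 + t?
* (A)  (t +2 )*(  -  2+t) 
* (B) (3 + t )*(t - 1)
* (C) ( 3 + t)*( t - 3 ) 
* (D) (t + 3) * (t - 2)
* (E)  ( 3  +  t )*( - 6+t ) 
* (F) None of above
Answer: D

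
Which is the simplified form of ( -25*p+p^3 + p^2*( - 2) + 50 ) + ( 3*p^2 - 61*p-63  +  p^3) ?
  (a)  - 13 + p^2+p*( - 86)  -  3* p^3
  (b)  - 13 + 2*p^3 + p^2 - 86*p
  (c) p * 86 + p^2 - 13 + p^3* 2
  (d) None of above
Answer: b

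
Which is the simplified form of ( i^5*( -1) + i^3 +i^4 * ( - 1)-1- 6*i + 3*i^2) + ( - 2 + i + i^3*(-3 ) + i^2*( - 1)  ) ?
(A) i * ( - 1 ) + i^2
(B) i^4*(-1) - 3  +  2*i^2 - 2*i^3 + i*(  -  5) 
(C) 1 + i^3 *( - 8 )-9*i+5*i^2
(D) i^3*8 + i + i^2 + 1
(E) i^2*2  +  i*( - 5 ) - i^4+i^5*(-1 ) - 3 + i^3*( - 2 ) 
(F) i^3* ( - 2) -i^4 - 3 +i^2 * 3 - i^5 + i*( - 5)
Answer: E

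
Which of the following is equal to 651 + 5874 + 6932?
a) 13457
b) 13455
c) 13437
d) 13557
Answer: a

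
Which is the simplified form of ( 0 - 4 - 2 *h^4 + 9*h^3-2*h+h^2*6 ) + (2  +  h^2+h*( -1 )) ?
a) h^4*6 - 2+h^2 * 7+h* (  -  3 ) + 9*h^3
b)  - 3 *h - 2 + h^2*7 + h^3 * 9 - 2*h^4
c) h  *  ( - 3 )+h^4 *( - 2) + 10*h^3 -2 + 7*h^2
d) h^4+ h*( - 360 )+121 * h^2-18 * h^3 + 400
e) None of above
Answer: b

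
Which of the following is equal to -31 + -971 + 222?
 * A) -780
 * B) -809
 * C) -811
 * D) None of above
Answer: A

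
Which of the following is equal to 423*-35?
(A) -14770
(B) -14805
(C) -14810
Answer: B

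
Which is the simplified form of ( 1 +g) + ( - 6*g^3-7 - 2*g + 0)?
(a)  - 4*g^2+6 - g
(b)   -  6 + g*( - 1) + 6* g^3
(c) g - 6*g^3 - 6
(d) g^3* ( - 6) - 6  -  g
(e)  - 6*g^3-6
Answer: d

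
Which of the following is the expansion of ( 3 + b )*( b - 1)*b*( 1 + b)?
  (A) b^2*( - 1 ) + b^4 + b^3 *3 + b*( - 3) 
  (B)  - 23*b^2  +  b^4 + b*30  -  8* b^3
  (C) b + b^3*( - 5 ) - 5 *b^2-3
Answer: A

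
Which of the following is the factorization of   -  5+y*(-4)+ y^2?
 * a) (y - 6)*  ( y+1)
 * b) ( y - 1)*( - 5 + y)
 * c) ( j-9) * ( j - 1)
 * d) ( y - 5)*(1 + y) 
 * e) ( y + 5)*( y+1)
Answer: d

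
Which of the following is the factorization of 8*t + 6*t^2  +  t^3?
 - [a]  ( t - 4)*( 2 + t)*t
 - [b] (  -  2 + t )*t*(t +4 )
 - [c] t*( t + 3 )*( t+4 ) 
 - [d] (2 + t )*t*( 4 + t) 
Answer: d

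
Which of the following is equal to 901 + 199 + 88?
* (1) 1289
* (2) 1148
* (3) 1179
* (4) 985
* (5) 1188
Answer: 5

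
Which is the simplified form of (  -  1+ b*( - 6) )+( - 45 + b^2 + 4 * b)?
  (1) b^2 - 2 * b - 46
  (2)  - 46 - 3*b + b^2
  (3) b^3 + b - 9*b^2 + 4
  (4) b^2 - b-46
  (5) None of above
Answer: 1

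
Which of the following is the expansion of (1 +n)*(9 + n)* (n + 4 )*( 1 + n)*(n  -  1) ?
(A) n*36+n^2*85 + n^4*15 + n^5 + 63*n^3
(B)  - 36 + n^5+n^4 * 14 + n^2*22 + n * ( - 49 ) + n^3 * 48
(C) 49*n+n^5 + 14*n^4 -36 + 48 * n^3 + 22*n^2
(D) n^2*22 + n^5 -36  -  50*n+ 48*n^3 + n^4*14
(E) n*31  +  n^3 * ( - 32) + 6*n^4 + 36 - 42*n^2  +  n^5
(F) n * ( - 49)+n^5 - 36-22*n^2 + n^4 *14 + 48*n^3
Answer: B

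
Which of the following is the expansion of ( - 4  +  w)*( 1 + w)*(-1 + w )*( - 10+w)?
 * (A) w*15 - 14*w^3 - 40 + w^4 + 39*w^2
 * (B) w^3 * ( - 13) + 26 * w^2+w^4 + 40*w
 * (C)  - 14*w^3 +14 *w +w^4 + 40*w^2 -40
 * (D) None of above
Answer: D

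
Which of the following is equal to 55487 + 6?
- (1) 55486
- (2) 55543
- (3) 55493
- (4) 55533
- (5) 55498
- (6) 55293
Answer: 3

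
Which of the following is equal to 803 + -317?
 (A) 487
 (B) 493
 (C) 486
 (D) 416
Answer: C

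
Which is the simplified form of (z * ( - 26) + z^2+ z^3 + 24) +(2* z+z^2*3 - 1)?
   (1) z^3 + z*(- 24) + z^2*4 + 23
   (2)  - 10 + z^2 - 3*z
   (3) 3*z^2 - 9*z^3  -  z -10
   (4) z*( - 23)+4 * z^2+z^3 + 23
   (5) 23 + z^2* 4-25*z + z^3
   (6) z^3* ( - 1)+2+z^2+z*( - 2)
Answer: 1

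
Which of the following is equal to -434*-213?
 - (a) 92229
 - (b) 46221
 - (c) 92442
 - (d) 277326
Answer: c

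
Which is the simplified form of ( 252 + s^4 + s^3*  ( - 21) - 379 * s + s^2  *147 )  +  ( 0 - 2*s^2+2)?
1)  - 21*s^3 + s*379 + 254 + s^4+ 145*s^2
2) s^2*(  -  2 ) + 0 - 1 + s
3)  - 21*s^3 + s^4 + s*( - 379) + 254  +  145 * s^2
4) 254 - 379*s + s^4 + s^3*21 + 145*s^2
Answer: 3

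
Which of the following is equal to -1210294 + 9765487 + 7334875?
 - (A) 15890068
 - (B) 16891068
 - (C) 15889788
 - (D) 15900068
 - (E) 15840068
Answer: A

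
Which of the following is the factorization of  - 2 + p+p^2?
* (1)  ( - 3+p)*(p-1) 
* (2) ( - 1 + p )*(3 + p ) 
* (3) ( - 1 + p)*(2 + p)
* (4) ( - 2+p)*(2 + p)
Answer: 3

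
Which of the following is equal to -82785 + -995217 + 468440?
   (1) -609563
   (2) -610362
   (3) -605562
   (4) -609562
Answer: 4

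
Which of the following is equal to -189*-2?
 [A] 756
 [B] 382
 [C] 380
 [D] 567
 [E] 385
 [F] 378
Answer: F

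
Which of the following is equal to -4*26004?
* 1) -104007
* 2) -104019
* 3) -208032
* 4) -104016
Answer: 4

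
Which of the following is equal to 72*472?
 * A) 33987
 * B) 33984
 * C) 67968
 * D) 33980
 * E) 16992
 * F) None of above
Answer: B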